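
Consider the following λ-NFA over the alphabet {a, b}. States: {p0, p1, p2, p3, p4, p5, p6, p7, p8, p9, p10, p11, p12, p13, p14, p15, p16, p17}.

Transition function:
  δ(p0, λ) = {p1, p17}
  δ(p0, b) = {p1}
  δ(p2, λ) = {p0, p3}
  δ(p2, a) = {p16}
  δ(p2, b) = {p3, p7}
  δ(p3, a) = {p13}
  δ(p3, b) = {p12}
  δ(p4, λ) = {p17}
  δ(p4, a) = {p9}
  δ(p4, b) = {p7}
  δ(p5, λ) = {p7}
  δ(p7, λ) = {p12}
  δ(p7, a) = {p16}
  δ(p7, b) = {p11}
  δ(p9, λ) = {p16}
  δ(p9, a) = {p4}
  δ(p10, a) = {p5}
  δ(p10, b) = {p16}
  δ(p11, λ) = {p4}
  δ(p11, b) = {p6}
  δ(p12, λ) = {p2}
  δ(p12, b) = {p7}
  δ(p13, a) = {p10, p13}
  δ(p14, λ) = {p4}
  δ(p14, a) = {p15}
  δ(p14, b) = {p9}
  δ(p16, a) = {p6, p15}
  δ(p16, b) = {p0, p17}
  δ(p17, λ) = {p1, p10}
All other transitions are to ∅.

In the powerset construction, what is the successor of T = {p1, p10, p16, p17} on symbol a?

{p0, p1, p2, p3, p5, p6, p7, p10, p12, p15, p17}

p10 on a → {p5}.
p16 on a → {p6, p15}.
No a-transition from p1, p17.
Union after reading a: {p5, p6, p15}.
Now take the λ-closure:
From p5 via λ: add p7.
From p7 via λ: add p12.
From p12 via λ: add p2.
From p2 via λ: add p0, p3.
From p0 via λ: add p1, p17.
From p17 via λ: add p10.
No new states can be added; the closed set is {p0, p1, p2, p3, p5, p6, p7, p10, p12, p15, p17}.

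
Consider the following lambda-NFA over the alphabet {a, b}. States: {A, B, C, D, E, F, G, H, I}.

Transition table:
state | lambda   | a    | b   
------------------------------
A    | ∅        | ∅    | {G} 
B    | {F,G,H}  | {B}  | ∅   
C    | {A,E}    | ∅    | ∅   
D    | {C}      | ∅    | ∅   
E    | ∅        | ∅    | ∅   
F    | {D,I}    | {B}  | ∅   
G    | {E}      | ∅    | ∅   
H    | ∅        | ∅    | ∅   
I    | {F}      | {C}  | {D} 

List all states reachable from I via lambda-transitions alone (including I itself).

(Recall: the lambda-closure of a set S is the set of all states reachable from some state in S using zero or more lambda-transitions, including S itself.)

{A, C, D, E, F, I}

Start with {I}.
From I via lambda: add F.
From F via lambda: add D.
From D via lambda: add C.
From C via lambda: add A, E.
No new states can be added; the closed set is {A, C, D, E, F, I}.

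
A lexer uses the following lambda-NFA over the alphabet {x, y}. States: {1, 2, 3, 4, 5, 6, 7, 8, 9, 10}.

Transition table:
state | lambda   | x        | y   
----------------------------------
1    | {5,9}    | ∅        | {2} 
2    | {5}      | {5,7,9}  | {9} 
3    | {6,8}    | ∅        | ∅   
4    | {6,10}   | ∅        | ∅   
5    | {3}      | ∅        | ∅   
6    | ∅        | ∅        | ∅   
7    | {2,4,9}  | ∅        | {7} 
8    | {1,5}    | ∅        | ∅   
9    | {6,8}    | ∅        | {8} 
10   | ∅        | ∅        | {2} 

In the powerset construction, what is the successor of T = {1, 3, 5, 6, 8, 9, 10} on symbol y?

{1, 2, 3, 5, 6, 8, 9}

1 on y → {2}.
9 on y → {8}.
10 on y → {2}.
No y-transition from 3, 5, 6, 8.
Union after reading y: {2, 8}.
Now take the lambda-closure:
From 2 via lambda: add 5.
From 8 via lambda: add 1.
From 1 via lambda: add 9.
From 5 via lambda: add 3.
From 3 via lambda: add 6.
No new states can be added; the closed set is {1, 2, 3, 5, 6, 8, 9}.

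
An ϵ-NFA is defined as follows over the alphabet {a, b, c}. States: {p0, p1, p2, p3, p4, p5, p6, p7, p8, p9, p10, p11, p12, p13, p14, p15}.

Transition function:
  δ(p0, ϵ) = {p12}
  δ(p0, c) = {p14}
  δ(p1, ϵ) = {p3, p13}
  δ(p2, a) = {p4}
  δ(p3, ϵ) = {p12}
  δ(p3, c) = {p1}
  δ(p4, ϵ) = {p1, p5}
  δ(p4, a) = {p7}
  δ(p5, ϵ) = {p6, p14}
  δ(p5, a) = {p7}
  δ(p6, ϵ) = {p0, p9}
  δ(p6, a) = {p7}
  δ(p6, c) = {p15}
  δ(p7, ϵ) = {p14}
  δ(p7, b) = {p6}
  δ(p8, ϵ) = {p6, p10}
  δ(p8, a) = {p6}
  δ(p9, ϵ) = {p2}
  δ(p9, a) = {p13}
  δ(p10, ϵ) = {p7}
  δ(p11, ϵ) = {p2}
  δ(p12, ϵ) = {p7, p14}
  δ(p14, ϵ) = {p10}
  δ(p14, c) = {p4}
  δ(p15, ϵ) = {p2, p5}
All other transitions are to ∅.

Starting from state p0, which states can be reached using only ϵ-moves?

{p0, p7, p10, p12, p14}

Start with {p0}.
From p0 via ϵ: add p12.
From p12 via ϵ: add p7, p14.
From p14 via ϵ: add p10.
No new states can be added; the closed set is {p0, p7, p10, p12, p14}.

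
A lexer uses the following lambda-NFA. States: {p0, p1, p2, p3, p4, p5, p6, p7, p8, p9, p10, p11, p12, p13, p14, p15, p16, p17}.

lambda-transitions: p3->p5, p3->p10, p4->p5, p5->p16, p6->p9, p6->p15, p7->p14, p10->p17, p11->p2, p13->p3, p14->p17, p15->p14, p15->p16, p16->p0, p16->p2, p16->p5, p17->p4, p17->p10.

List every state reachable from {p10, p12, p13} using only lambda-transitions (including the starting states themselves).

{p0, p2, p3, p4, p5, p10, p12, p13, p16, p17}

Start with {p10, p12, p13}.
From p10 via lambda: add p17.
From p13 via lambda: add p3.
From p3 via lambda: add p5.
From p17 via lambda: add p4.
From p5 via lambda: add p16.
From p16 via lambda: add p0, p2.
No new states can be added; the closed set is {p0, p2, p3, p4, p5, p10, p12, p13, p16, p17}.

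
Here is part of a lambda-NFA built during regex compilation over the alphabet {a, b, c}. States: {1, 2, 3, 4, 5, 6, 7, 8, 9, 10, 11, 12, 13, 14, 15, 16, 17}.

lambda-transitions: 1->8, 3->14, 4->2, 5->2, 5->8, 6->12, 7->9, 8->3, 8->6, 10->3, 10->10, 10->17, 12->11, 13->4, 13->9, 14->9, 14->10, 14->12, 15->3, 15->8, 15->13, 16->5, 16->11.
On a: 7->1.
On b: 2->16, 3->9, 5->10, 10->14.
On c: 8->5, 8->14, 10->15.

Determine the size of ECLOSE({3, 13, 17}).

Start with {3, 13, 17}.
From 3 via lambda: add 14.
From 13 via lambda: add 4, 9.
From 4 via lambda: add 2.
From 14 via lambda: add 10, 12.
From 12 via lambda: add 11.
lambda-closure = {2, 3, 4, 9, 10, 11, 12, 13, 14, 17}, which has 10 states.

10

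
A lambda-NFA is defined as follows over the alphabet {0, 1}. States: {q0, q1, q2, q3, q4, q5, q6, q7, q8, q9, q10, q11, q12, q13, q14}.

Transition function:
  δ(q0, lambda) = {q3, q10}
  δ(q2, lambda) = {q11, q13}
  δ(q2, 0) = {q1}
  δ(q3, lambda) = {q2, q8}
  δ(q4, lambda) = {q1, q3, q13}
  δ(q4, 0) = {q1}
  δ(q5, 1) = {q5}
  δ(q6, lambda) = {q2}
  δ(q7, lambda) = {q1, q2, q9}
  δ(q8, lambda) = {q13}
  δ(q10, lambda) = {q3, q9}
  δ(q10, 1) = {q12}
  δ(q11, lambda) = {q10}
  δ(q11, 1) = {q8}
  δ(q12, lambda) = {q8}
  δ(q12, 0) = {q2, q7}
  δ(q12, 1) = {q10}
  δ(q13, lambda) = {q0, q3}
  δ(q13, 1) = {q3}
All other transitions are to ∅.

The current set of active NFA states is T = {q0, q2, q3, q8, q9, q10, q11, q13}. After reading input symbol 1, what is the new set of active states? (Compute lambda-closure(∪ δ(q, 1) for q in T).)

q10 on 1 → {q12}.
q11 on 1 → {q8}.
q13 on 1 → {q3}.
No 1-transition from q0, q2, q3, q8, q9.
Union after reading 1: {q3, q8, q12}.
Now take the lambda-closure:
From q3 via lambda: add q2.
From q8 via lambda: add q13.
From q2 via lambda: add q11.
From q13 via lambda: add q0.
From q0 via lambda: add q10.
From q10 via lambda: add q9.
No new states can be added; the closed set is {q0, q2, q3, q8, q9, q10, q11, q12, q13}.

{q0, q2, q3, q8, q9, q10, q11, q12, q13}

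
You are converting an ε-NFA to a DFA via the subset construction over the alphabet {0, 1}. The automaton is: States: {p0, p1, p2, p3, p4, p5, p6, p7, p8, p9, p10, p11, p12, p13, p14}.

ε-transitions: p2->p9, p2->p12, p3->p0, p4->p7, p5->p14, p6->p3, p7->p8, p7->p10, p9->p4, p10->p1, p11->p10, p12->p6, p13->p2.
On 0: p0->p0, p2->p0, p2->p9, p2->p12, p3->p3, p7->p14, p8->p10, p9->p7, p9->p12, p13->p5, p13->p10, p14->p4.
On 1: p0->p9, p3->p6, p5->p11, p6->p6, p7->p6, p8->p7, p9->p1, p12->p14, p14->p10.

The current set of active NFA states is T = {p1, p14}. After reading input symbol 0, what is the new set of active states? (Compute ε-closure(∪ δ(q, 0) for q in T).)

p14 on 0 → {p4}.
No 0-transition from p1.
Union after reading 0: {p4}.
Now take the ε-closure:
From p4 via ε: add p7.
From p7 via ε: add p8, p10.
From p10 via ε: add p1.
No new states can be added; the closed set is {p1, p4, p7, p8, p10}.

{p1, p4, p7, p8, p10}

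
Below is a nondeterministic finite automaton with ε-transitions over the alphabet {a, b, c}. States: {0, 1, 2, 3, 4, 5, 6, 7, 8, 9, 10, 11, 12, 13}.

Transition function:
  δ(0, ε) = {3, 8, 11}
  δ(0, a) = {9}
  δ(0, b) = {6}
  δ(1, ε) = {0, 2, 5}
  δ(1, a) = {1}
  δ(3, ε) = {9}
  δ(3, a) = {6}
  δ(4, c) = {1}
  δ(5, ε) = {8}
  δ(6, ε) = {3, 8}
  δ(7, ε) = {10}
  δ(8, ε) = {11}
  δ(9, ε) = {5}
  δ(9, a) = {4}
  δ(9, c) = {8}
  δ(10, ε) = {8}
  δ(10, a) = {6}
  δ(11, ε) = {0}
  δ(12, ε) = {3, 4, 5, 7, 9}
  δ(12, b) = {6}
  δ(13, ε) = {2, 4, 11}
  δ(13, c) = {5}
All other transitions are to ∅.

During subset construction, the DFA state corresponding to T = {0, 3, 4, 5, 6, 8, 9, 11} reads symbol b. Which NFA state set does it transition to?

{0, 3, 5, 6, 8, 9, 11}

0 on b → {6}.
No b-transition from 3, 4, 5, 6, 8, 9, 11.
Union after reading b: {6}.
Now take the ε-closure:
From 6 via ε: add 3, 8.
From 3 via ε: add 9.
From 8 via ε: add 11.
From 9 via ε: add 5.
From 11 via ε: add 0.
No new states can be added; the closed set is {0, 3, 5, 6, 8, 9, 11}.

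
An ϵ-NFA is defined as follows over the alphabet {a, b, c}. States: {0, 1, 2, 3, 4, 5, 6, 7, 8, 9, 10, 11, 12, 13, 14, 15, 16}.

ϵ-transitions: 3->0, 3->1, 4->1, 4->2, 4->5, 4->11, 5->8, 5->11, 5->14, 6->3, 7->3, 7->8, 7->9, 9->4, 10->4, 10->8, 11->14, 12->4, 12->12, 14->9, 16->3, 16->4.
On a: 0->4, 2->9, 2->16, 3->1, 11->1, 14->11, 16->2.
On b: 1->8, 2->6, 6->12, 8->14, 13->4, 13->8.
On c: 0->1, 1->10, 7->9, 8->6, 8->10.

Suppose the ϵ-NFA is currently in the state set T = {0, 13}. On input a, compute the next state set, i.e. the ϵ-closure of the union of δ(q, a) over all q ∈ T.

0 on a → {4}.
No a-transition from 13.
Union after reading a: {4}.
Now take the ϵ-closure:
From 4 via ϵ: add 1, 2, 5, 11.
From 5 via ϵ: add 8, 14.
From 14 via ϵ: add 9.
No new states can be added; the closed set is {1, 2, 4, 5, 8, 9, 11, 14}.

{1, 2, 4, 5, 8, 9, 11, 14}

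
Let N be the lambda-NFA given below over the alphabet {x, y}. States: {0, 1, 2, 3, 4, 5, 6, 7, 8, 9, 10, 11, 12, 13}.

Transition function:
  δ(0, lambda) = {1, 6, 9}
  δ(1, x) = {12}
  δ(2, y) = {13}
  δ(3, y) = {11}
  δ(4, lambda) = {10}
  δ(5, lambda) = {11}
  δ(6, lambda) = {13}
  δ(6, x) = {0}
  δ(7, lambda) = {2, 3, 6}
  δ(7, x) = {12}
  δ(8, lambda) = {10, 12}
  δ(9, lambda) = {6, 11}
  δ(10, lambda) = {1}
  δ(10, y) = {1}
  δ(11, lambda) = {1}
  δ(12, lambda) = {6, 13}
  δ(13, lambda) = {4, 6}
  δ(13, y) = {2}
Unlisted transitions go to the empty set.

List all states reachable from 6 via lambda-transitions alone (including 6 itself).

Start with {6}.
From 6 via lambda: add 13.
From 13 via lambda: add 4.
From 4 via lambda: add 10.
From 10 via lambda: add 1.
No new states can be added; the closed set is {1, 4, 6, 10, 13}.

{1, 4, 6, 10, 13}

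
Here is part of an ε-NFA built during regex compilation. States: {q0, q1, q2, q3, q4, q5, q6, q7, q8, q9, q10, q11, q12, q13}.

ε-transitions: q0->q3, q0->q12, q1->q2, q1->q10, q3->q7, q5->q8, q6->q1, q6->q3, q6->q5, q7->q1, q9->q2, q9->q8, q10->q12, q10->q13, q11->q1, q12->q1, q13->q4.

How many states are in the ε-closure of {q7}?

7

Start with {q7}.
From q7 via ε: add q1.
From q1 via ε: add q2, q10.
From q10 via ε: add q12, q13.
From q13 via ε: add q4.
ε-closure = {q1, q2, q4, q7, q10, q12, q13}, which has 7 states.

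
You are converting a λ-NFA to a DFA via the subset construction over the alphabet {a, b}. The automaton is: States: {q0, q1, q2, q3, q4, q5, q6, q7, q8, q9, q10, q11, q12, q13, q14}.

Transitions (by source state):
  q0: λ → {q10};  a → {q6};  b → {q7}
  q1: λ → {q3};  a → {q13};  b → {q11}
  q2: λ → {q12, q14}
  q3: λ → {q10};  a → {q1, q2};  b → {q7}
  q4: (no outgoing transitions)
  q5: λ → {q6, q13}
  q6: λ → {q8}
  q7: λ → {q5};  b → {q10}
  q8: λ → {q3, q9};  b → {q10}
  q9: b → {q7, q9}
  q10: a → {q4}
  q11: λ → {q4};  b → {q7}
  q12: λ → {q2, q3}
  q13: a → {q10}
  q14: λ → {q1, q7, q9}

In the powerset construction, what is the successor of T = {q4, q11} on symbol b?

{q3, q5, q6, q7, q8, q9, q10, q13}

q11 on b → {q7}.
No b-transition from q4.
Union after reading b: {q7}.
Now take the λ-closure:
From q7 via λ: add q5.
From q5 via λ: add q6, q13.
From q6 via λ: add q8.
From q8 via λ: add q3, q9.
From q3 via λ: add q10.
No new states can be added; the closed set is {q3, q5, q6, q7, q8, q9, q10, q13}.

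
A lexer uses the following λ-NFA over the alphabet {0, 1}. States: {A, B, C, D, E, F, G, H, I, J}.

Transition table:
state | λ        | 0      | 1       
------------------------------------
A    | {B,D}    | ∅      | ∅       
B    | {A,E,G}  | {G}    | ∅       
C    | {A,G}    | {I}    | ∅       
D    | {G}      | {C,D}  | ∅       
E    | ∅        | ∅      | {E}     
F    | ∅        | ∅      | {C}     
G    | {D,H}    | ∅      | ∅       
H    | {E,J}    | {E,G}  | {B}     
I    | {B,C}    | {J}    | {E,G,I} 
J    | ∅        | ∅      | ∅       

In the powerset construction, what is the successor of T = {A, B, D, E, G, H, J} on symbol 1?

E on 1 → {E}.
H on 1 → {B}.
No 1-transition from A, B, D, G, J.
Union after reading 1: {B, E}.
Now take the λ-closure:
From B via λ: add A, G.
From A via λ: add D.
From G via λ: add H.
From H via λ: add J.
No new states can be added; the closed set is {A, B, D, E, G, H, J}.

{A, B, D, E, G, H, J}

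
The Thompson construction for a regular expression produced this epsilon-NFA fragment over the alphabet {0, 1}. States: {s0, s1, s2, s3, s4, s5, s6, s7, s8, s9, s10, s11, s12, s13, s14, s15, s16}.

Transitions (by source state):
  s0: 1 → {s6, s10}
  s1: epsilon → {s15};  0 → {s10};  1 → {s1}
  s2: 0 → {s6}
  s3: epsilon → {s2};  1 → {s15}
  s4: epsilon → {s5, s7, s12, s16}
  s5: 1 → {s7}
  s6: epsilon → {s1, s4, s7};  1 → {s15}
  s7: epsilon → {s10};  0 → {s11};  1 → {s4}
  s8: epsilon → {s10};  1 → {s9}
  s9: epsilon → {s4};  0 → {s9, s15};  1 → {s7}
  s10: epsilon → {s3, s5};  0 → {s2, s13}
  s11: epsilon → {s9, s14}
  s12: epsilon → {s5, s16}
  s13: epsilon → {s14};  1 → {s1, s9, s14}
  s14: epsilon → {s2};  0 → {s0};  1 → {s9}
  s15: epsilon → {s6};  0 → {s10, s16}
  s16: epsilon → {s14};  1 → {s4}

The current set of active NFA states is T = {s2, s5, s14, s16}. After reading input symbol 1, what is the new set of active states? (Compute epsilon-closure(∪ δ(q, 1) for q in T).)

{s2, s3, s4, s5, s7, s9, s10, s12, s14, s16}

s5 on 1 → {s7}.
s14 on 1 → {s9}.
s16 on 1 → {s4}.
No 1-transition from s2.
Union after reading 1: {s4, s7, s9}.
Now take the epsilon-closure:
From s4 via epsilon: add s5, s12, s16.
From s7 via epsilon: add s10.
From s10 via epsilon: add s3.
From s16 via epsilon: add s14.
From s3 via epsilon: add s2.
No new states can be added; the closed set is {s2, s3, s4, s5, s7, s9, s10, s12, s14, s16}.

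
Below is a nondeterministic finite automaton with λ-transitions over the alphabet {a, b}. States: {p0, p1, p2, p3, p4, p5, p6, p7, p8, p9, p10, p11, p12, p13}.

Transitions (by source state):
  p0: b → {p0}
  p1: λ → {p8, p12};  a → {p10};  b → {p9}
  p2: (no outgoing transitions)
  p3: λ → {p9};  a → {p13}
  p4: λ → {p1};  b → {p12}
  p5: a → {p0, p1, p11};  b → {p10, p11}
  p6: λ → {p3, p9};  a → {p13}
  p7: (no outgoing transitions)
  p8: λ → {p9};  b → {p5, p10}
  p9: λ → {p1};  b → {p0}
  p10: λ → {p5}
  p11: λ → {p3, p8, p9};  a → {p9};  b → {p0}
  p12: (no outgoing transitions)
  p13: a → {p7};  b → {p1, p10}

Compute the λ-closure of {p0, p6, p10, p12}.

{p0, p1, p3, p5, p6, p8, p9, p10, p12}

Start with {p0, p6, p10, p12}.
From p6 via λ: add p3, p9.
From p10 via λ: add p5.
From p9 via λ: add p1.
From p1 via λ: add p8.
No new states can be added; the closed set is {p0, p1, p3, p5, p6, p8, p9, p10, p12}.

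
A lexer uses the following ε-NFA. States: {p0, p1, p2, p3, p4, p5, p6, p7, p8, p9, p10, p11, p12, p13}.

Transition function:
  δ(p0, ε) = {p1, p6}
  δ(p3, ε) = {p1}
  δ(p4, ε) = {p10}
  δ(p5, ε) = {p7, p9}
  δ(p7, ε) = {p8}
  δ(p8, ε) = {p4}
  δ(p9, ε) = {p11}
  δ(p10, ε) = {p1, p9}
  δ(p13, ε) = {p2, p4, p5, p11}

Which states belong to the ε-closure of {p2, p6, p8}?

{p1, p2, p4, p6, p8, p9, p10, p11}

Start with {p2, p6, p8}.
From p8 via ε: add p4.
From p4 via ε: add p10.
From p10 via ε: add p1, p9.
From p9 via ε: add p11.
No new states can be added; the closed set is {p1, p2, p4, p6, p8, p9, p10, p11}.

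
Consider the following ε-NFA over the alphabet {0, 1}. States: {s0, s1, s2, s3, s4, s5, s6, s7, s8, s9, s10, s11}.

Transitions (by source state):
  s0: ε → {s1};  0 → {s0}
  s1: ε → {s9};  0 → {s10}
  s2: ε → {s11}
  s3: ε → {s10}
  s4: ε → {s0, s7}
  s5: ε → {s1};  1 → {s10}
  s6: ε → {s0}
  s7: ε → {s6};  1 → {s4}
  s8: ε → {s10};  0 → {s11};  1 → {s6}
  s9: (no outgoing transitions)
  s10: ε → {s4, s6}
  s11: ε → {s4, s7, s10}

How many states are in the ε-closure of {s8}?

8

Start with {s8}.
From s8 via ε: add s10.
From s10 via ε: add s4, s6.
From s4 via ε: add s0, s7.
From s0 via ε: add s1.
From s1 via ε: add s9.
ε-closure = {s0, s1, s4, s6, s7, s8, s9, s10}, which has 8 states.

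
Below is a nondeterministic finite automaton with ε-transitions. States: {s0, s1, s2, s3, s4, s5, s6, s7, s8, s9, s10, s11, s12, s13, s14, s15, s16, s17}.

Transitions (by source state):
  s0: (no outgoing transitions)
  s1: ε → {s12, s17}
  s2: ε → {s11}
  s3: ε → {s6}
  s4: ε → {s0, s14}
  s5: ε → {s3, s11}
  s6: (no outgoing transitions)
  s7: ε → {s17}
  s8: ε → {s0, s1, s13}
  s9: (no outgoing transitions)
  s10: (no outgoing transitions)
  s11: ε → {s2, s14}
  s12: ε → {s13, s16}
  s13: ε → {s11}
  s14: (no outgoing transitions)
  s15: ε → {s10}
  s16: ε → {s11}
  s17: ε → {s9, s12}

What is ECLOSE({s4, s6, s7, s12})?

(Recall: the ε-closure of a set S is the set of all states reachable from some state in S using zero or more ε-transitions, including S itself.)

{s0, s2, s4, s6, s7, s9, s11, s12, s13, s14, s16, s17}

Start with {s4, s6, s7, s12}.
From s4 via ε: add s0, s14.
From s7 via ε: add s17.
From s12 via ε: add s13, s16.
From s13 via ε: add s11.
From s17 via ε: add s9.
From s11 via ε: add s2.
No new states can be added; the closed set is {s0, s2, s4, s6, s7, s9, s11, s12, s13, s14, s16, s17}.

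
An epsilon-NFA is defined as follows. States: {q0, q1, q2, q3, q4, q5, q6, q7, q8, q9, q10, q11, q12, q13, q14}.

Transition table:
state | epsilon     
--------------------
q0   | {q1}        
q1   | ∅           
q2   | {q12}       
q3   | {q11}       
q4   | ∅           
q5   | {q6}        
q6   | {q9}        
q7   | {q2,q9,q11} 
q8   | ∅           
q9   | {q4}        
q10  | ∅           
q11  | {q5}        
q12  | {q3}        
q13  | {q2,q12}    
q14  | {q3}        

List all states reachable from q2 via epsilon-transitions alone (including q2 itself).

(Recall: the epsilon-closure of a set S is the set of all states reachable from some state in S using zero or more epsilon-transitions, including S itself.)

{q2, q3, q4, q5, q6, q9, q11, q12}

Start with {q2}.
From q2 via epsilon: add q12.
From q12 via epsilon: add q3.
From q3 via epsilon: add q11.
From q11 via epsilon: add q5.
From q5 via epsilon: add q6.
From q6 via epsilon: add q9.
From q9 via epsilon: add q4.
No new states can be added; the closed set is {q2, q3, q4, q5, q6, q9, q11, q12}.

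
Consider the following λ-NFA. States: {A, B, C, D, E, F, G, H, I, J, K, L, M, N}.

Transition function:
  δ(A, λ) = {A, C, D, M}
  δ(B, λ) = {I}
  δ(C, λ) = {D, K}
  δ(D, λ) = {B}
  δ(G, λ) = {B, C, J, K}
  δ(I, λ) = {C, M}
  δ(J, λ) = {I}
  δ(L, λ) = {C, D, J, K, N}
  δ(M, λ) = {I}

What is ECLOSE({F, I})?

{B, C, D, F, I, K, M}

Start with {F, I}.
From I via λ: add C, M.
From C via λ: add D, K.
From D via λ: add B.
No new states can be added; the closed set is {B, C, D, F, I, K, M}.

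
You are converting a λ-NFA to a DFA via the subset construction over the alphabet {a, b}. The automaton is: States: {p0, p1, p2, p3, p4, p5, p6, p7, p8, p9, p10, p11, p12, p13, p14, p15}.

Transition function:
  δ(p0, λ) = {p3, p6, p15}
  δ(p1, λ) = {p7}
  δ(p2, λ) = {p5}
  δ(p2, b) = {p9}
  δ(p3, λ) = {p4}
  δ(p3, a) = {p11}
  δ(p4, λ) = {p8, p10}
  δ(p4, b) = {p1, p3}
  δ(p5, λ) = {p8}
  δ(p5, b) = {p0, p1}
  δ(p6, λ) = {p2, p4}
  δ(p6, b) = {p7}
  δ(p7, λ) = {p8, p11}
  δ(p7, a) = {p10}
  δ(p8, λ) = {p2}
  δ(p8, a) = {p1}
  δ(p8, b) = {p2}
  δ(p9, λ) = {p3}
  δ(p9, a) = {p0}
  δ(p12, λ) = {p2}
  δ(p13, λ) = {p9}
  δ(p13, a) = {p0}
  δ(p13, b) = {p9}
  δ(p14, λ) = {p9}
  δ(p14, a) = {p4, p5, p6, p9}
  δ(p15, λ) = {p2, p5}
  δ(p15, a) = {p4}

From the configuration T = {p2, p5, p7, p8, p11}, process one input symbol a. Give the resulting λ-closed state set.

p7 on a → {p10}.
p8 on a → {p1}.
No a-transition from p2, p5, p11.
Union after reading a: {p1, p10}.
Now take the λ-closure:
From p1 via λ: add p7.
From p7 via λ: add p8, p11.
From p8 via λ: add p2.
From p2 via λ: add p5.
No new states can be added; the closed set is {p1, p2, p5, p7, p8, p10, p11}.

{p1, p2, p5, p7, p8, p10, p11}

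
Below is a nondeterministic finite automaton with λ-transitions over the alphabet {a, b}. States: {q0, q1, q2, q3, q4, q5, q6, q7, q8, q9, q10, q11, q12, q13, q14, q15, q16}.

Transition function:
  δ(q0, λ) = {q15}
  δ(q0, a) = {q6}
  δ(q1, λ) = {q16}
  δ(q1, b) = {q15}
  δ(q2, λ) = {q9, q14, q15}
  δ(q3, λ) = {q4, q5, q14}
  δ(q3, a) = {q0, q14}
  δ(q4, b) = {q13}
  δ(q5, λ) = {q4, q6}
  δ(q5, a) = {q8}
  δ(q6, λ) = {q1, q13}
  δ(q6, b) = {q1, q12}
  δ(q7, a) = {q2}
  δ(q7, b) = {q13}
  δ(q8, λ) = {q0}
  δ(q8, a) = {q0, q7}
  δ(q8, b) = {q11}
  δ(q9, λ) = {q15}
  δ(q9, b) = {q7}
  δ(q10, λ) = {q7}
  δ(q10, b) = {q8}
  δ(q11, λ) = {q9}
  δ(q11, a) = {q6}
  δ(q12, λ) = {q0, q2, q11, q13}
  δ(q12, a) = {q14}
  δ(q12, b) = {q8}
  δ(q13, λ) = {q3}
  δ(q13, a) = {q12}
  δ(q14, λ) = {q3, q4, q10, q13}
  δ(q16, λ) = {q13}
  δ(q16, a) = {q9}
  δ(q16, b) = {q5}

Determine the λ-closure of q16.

Start with {q16}.
From q16 via λ: add q13.
From q13 via λ: add q3.
From q3 via λ: add q4, q5, q14.
From q5 via λ: add q6.
From q14 via λ: add q10.
From q6 via λ: add q1.
From q10 via λ: add q7.
No new states can be added; the closed set is {q1, q3, q4, q5, q6, q7, q10, q13, q14, q16}.

{q1, q3, q4, q5, q6, q7, q10, q13, q14, q16}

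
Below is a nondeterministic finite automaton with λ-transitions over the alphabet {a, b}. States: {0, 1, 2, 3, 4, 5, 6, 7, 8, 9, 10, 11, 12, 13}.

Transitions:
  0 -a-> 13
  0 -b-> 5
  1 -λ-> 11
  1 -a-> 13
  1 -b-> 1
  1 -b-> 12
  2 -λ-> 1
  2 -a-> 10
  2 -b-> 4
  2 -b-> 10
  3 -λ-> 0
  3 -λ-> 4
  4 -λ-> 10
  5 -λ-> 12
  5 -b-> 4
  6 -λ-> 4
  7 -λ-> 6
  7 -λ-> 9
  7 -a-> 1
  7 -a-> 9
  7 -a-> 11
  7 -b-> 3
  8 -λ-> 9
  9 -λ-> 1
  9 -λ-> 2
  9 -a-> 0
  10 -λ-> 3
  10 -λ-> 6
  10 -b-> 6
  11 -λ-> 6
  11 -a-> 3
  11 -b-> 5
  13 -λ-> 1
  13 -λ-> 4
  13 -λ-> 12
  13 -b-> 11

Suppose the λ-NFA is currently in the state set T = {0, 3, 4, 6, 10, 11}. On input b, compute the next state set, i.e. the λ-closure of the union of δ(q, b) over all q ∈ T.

{0, 3, 4, 5, 6, 10, 12}

0 on b → {5}.
10 on b → {6}.
11 on b → {5}.
No b-transition from 3, 4, 6.
Union after reading b: {5, 6}.
Now take the λ-closure:
From 5 via λ: add 12.
From 6 via λ: add 4.
From 4 via λ: add 10.
From 10 via λ: add 3.
From 3 via λ: add 0.
No new states can be added; the closed set is {0, 3, 4, 5, 6, 10, 12}.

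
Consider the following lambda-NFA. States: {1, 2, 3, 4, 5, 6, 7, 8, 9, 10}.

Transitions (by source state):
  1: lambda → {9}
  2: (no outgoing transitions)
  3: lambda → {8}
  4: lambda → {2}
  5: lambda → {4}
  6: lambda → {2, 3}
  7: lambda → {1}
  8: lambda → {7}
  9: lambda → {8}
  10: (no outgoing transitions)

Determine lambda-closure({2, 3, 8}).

Start with {2, 3, 8}.
From 8 via lambda: add 7.
From 7 via lambda: add 1.
From 1 via lambda: add 9.
No new states can be added; the closed set is {1, 2, 3, 7, 8, 9}.

{1, 2, 3, 7, 8, 9}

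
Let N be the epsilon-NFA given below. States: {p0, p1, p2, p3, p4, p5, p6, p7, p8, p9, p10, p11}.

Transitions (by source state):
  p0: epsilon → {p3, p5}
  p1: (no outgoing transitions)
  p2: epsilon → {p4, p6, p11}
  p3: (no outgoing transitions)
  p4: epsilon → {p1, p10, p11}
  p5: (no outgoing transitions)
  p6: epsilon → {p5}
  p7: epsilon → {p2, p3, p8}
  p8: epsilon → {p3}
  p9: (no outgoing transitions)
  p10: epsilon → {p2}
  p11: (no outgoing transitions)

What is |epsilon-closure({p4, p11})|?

Start with {p4, p11}.
From p4 via epsilon: add p1, p10.
From p10 via epsilon: add p2.
From p2 via epsilon: add p6.
From p6 via epsilon: add p5.
epsilon-closure = {p1, p2, p4, p5, p6, p10, p11}, which has 7 states.

7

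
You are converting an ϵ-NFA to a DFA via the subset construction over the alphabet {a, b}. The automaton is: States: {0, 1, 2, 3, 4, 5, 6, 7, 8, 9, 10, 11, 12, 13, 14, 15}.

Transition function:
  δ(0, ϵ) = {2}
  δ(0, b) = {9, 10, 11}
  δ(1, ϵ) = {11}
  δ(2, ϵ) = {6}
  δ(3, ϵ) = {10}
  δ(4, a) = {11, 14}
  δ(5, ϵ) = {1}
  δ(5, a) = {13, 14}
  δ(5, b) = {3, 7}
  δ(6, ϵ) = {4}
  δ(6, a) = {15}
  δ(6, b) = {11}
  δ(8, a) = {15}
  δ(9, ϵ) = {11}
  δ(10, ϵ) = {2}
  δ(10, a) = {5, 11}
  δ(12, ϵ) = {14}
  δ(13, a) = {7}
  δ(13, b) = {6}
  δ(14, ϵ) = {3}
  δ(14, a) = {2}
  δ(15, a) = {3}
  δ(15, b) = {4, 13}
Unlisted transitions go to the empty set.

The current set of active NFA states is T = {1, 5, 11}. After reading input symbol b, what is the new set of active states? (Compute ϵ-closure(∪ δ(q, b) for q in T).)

{2, 3, 4, 6, 7, 10}

5 on b → {3, 7}.
No b-transition from 1, 11.
Union after reading b: {3, 7}.
Now take the ϵ-closure:
From 3 via ϵ: add 10.
From 10 via ϵ: add 2.
From 2 via ϵ: add 6.
From 6 via ϵ: add 4.
No new states can be added; the closed set is {2, 3, 4, 6, 7, 10}.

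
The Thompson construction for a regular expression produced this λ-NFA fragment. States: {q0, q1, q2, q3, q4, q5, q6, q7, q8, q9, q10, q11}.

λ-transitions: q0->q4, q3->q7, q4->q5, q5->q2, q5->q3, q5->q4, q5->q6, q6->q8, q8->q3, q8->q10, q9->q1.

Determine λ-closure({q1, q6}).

{q1, q3, q6, q7, q8, q10}

Start with {q1, q6}.
From q6 via λ: add q8.
From q8 via λ: add q3, q10.
From q3 via λ: add q7.
No new states can be added; the closed set is {q1, q3, q6, q7, q8, q10}.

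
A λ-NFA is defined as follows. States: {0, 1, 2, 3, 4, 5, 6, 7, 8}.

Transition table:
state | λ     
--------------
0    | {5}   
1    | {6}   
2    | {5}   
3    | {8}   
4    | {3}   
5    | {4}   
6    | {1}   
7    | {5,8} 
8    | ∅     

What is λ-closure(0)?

{0, 3, 4, 5, 8}

Start with {0}.
From 0 via λ: add 5.
From 5 via λ: add 4.
From 4 via λ: add 3.
From 3 via λ: add 8.
No new states can be added; the closed set is {0, 3, 4, 5, 8}.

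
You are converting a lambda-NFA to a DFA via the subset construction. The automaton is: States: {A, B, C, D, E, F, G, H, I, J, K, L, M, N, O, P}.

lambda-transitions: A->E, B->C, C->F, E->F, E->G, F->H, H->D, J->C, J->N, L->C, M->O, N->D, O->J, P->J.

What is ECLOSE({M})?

Start with {M}.
From M via lambda: add O.
From O via lambda: add J.
From J via lambda: add C, N.
From C via lambda: add F.
From N via lambda: add D.
From F via lambda: add H.
No new states can be added; the closed set is {C, D, F, H, J, M, N, O}.

{C, D, F, H, J, M, N, O}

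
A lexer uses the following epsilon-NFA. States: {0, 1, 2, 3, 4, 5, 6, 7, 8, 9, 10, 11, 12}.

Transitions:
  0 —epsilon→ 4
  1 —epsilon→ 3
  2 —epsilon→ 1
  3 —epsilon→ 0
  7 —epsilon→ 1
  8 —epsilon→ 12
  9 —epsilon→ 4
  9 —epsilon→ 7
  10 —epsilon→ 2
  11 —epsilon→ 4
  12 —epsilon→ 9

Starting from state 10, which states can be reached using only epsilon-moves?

Start with {10}.
From 10 via epsilon: add 2.
From 2 via epsilon: add 1.
From 1 via epsilon: add 3.
From 3 via epsilon: add 0.
From 0 via epsilon: add 4.
No new states can be added; the closed set is {0, 1, 2, 3, 4, 10}.

{0, 1, 2, 3, 4, 10}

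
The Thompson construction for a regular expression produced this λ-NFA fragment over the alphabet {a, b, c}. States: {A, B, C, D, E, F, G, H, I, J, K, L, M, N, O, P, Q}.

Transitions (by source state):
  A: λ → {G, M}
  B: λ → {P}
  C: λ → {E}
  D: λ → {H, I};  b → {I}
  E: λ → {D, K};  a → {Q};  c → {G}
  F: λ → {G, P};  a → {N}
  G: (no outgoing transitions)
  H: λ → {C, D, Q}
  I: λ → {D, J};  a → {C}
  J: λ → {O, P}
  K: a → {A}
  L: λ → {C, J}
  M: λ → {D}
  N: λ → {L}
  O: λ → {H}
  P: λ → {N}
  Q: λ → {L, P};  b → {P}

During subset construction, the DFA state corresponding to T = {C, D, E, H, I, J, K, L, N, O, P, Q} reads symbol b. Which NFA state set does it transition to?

D on b → {I}.
Q on b → {P}.
No b-transition from C, E, H, I, J, K, L, N, O, P.
Union after reading b: {I, P}.
Now take the λ-closure:
From I via λ: add D, J.
From P via λ: add N.
From D via λ: add H.
From J via λ: add O.
From N via λ: add L.
From H via λ: add C, Q.
From C via λ: add E.
From E via λ: add K.
No new states can be added; the closed set is {C, D, E, H, I, J, K, L, N, O, P, Q}.

{C, D, E, H, I, J, K, L, N, O, P, Q}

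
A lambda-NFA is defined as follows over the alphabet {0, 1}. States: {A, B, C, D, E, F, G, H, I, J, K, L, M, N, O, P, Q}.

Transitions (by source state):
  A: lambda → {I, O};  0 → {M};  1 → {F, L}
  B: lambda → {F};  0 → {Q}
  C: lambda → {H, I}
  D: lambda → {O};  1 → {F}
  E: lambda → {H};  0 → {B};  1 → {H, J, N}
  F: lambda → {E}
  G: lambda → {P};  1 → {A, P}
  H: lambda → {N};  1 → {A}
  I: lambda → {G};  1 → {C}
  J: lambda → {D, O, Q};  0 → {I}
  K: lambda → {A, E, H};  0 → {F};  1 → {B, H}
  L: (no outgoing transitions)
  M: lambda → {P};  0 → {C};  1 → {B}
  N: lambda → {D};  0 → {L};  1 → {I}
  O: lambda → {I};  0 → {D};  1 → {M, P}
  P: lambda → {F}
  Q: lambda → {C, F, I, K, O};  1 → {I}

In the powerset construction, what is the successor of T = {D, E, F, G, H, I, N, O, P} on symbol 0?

E on 0 → {B}.
N on 0 → {L}.
O on 0 → {D}.
No 0-transition from D, F, G, H, I, P.
Union after reading 0: {B, D, L}.
Now take the lambda-closure:
From B via lambda: add F.
From D via lambda: add O.
From F via lambda: add E.
From O via lambda: add I.
From E via lambda: add H.
From I via lambda: add G.
From G via lambda: add P.
From H via lambda: add N.
No new states can be added; the closed set is {B, D, E, F, G, H, I, L, N, O, P}.

{B, D, E, F, G, H, I, L, N, O, P}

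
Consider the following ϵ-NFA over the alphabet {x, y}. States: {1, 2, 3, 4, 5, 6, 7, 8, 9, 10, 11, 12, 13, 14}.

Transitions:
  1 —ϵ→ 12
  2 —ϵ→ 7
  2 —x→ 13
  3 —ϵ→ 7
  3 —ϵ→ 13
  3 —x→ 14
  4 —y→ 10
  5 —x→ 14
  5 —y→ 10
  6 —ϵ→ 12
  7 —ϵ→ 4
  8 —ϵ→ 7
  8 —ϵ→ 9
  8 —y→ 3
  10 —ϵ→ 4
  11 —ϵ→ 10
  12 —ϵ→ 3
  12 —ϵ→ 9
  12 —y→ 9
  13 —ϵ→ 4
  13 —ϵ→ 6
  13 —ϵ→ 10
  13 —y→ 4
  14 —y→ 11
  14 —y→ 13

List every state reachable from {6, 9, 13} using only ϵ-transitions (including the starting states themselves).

{3, 4, 6, 7, 9, 10, 12, 13}

Start with {6, 9, 13}.
From 6 via ϵ: add 12.
From 13 via ϵ: add 4, 10.
From 12 via ϵ: add 3.
From 3 via ϵ: add 7.
No new states can be added; the closed set is {3, 4, 6, 7, 9, 10, 12, 13}.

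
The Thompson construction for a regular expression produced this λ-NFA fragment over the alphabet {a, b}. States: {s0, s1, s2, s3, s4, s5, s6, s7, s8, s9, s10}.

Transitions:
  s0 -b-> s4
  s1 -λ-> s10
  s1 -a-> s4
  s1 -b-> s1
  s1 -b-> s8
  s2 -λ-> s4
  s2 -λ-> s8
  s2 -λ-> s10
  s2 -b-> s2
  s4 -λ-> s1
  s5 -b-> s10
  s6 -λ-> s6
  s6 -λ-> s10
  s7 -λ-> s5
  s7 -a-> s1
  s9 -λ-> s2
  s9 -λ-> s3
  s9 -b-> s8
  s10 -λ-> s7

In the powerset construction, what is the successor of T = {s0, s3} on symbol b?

s0 on b → {s4}.
No b-transition from s3.
Union after reading b: {s4}.
Now take the λ-closure:
From s4 via λ: add s1.
From s1 via λ: add s10.
From s10 via λ: add s7.
From s7 via λ: add s5.
No new states can be added; the closed set is {s1, s4, s5, s7, s10}.

{s1, s4, s5, s7, s10}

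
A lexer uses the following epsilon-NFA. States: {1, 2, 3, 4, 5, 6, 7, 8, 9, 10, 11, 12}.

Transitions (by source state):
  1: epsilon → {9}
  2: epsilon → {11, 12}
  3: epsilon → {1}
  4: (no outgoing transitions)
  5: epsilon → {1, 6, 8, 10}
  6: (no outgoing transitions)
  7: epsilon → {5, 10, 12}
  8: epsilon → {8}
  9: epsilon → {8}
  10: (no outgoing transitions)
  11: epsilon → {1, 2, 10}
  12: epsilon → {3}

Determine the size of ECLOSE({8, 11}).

Start with {8, 11}.
From 11 via epsilon: add 1, 2, 10.
From 1 via epsilon: add 9.
From 2 via epsilon: add 12.
From 12 via epsilon: add 3.
epsilon-closure = {1, 2, 3, 8, 9, 10, 11, 12}, which has 8 states.

8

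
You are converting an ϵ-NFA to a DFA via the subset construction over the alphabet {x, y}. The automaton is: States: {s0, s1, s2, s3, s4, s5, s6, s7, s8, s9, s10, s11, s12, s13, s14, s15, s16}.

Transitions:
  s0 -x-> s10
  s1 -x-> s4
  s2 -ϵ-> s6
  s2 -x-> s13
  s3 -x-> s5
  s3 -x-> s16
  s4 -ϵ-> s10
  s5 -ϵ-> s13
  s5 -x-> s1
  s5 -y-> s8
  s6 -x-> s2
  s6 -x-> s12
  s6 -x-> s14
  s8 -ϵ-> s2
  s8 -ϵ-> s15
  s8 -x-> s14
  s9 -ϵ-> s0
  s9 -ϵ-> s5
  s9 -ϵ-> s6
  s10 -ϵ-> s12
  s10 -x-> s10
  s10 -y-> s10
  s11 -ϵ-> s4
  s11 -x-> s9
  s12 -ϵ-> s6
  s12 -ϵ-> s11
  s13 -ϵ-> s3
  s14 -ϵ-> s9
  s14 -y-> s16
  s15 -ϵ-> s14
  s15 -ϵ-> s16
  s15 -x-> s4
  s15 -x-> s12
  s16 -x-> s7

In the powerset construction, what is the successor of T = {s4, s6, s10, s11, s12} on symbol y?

s10 on y → {s10}.
No y-transition from s4, s6, s11, s12.
Union after reading y: {s10}.
Now take the ϵ-closure:
From s10 via ϵ: add s12.
From s12 via ϵ: add s6, s11.
From s11 via ϵ: add s4.
No new states can be added; the closed set is {s4, s6, s10, s11, s12}.

{s4, s6, s10, s11, s12}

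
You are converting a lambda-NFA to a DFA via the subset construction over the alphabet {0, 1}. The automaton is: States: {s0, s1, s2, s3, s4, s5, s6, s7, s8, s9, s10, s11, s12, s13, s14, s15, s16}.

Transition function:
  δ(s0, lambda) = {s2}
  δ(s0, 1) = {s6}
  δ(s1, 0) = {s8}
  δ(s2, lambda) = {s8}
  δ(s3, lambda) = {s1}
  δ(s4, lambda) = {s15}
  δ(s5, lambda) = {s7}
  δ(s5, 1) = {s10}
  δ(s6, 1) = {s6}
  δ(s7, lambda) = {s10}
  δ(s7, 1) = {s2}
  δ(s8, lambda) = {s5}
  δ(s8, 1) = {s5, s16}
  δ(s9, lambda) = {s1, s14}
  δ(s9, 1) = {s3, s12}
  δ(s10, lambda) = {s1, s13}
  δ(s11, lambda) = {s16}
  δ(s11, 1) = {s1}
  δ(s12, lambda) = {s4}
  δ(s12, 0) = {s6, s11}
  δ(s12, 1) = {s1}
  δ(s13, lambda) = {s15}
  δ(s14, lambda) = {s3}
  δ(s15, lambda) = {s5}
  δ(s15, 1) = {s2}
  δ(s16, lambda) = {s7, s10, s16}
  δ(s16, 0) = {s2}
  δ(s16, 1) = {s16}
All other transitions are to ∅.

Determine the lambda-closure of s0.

Start with {s0}.
From s0 via lambda: add s2.
From s2 via lambda: add s8.
From s8 via lambda: add s5.
From s5 via lambda: add s7.
From s7 via lambda: add s10.
From s10 via lambda: add s1, s13.
From s13 via lambda: add s15.
No new states can be added; the closed set is {s0, s1, s2, s5, s7, s8, s10, s13, s15}.

{s0, s1, s2, s5, s7, s8, s10, s13, s15}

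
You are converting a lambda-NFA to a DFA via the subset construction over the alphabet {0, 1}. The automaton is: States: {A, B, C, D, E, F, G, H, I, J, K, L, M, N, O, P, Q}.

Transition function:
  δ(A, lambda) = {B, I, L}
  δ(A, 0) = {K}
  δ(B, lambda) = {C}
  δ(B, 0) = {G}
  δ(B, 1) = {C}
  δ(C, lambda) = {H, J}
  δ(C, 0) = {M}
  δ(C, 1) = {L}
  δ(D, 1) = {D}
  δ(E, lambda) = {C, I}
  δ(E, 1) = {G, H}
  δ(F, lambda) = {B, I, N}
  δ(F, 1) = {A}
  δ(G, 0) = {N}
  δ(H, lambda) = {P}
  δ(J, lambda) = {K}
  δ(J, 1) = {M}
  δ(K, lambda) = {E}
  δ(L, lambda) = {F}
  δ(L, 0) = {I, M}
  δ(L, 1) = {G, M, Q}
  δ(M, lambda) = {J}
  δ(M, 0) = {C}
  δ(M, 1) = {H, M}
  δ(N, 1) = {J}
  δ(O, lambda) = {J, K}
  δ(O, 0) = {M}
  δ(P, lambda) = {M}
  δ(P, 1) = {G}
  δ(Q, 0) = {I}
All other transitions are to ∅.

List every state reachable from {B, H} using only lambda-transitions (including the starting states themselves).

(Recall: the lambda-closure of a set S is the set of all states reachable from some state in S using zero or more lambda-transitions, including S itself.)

{B, C, E, H, I, J, K, M, P}

Start with {B, H}.
From B via lambda: add C.
From H via lambda: add P.
From C via lambda: add J.
From P via lambda: add M.
From J via lambda: add K.
From K via lambda: add E.
From E via lambda: add I.
No new states can be added; the closed set is {B, C, E, H, I, J, K, M, P}.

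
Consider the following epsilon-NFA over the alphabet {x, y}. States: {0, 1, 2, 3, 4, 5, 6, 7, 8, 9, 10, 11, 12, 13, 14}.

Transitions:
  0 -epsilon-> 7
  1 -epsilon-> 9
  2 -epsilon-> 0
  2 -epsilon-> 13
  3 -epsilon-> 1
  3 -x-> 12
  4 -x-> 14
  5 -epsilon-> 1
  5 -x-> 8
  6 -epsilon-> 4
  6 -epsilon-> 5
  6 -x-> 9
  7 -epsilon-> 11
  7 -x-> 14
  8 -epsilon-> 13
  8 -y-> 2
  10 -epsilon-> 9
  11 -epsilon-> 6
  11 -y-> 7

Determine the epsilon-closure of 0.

Start with {0}.
From 0 via epsilon: add 7.
From 7 via epsilon: add 11.
From 11 via epsilon: add 6.
From 6 via epsilon: add 4, 5.
From 5 via epsilon: add 1.
From 1 via epsilon: add 9.
No new states can be added; the closed set is {0, 1, 4, 5, 6, 7, 9, 11}.

{0, 1, 4, 5, 6, 7, 9, 11}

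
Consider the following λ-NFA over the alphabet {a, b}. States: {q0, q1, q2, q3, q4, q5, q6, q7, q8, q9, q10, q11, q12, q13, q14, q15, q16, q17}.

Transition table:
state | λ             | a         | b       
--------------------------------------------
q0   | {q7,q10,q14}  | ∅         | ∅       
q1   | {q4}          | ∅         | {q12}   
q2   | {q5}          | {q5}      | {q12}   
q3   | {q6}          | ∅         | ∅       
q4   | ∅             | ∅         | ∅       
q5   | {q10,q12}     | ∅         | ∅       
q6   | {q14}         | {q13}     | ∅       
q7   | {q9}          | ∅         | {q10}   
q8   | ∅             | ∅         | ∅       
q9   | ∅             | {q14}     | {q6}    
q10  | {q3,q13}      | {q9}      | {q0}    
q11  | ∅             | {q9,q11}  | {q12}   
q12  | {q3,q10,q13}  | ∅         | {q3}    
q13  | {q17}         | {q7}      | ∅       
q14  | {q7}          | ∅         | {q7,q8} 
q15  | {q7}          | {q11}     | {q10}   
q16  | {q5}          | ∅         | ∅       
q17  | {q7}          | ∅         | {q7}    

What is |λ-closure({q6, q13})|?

Start with {q6, q13}.
From q6 via λ: add q14.
From q13 via λ: add q17.
From q14 via λ: add q7.
From q7 via λ: add q9.
λ-closure = {q6, q7, q9, q13, q14, q17}, which has 6 states.

6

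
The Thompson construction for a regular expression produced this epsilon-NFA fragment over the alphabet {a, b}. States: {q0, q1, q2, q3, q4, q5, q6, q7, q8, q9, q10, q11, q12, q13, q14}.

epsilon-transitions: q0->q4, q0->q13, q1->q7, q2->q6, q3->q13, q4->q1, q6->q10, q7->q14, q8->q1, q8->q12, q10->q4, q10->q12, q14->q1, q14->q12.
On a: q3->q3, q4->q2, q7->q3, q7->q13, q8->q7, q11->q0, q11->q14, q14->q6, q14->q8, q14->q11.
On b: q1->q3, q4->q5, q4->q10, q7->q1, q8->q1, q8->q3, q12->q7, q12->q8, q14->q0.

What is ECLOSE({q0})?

Start with {q0}.
From q0 via epsilon: add q4, q13.
From q4 via epsilon: add q1.
From q1 via epsilon: add q7.
From q7 via epsilon: add q14.
From q14 via epsilon: add q12.
No new states can be added; the closed set is {q0, q1, q4, q7, q12, q13, q14}.

{q0, q1, q4, q7, q12, q13, q14}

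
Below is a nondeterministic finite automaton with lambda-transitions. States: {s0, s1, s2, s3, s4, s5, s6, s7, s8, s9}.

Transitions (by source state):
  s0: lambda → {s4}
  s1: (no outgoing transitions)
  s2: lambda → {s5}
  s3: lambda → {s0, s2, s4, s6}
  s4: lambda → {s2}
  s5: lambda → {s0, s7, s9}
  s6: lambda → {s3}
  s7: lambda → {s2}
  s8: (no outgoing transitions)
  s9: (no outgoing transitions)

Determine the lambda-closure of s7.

Start with {s7}.
From s7 via lambda: add s2.
From s2 via lambda: add s5.
From s5 via lambda: add s0, s9.
From s0 via lambda: add s4.
No new states can be added; the closed set is {s0, s2, s4, s5, s7, s9}.

{s0, s2, s4, s5, s7, s9}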